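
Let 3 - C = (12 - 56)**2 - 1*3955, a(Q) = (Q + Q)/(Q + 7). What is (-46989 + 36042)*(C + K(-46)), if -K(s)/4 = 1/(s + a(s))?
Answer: -18837597600/851 ≈ -2.2136e+7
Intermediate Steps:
a(Q) = 2*Q/(7 + Q) (a(Q) = (2*Q)/(7 + Q) = 2*Q/(7 + Q))
K(s) = -4/(s + 2*s/(7 + s))
C = 2022 (C = 3 - ((12 - 56)**2 - 1*3955) = 3 - ((-44)**2 - 3955) = 3 - (1936 - 3955) = 3 - 1*(-2019) = 3 + 2019 = 2022)
(-46989 + 36042)*(C + K(-46)) = (-46989 + 36042)*(2022 + 4*(-7 - 1*(-46))/(-46*(9 - 46))) = -10947*(2022 + 4*(-1/46)*(-7 + 46)/(-37)) = -10947*(2022 + 4*(-1/46)*(-1/37)*39) = -10947*(2022 + 78/851) = -10947*1720800/851 = -18837597600/851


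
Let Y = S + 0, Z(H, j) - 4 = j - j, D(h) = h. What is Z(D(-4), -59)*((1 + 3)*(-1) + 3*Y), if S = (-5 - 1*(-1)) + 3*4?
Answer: 80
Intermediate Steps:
Z(H, j) = 4 (Z(H, j) = 4 + (j - j) = 4 + 0 = 4)
S = 8 (S = (-5 + 1) + 12 = -4 + 12 = 8)
Y = 8 (Y = 8 + 0 = 8)
Z(D(-4), -59)*((1 + 3)*(-1) + 3*Y) = 4*((1 + 3)*(-1) + 3*8) = 4*(4*(-1) + 24) = 4*(-4 + 24) = 4*20 = 80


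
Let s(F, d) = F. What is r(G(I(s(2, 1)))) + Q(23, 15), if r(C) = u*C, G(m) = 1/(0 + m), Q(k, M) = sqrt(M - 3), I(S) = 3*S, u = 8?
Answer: 4/3 + 2*sqrt(3) ≈ 4.7974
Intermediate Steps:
Q(k, M) = sqrt(-3 + M)
G(m) = 1/m
r(C) = 8*C
r(G(I(s(2, 1)))) + Q(23, 15) = 8/((3*2)) + sqrt(-3 + 15) = 8/6 + sqrt(12) = 8*(1/6) + 2*sqrt(3) = 4/3 + 2*sqrt(3)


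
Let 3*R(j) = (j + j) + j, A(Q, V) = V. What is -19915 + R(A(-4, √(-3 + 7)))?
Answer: -19913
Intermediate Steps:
R(j) = j (R(j) = ((j + j) + j)/3 = (2*j + j)/3 = (3*j)/3 = j)
-19915 + R(A(-4, √(-3 + 7))) = -19915 + √(-3 + 7) = -19915 + √4 = -19915 + 2 = -19913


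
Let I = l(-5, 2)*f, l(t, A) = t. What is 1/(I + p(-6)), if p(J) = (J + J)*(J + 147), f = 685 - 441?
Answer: -1/2912 ≈ -0.00034341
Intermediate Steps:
f = 244
p(J) = 2*J*(147 + J) (p(J) = (2*J)*(147 + J) = 2*J*(147 + J))
I = -1220 (I = -5*244 = -1220)
1/(I + p(-6)) = 1/(-1220 + 2*(-6)*(147 - 6)) = 1/(-1220 + 2*(-6)*141) = 1/(-1220 - 1692) = 1/(-2912) = -1/2912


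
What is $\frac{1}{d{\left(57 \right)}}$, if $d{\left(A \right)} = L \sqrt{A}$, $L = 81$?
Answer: $\frac{\sqrt{57}}{4617} \approx 0.0016352$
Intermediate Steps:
$d{\left(A \right)} = 81 \sqrt{A}$
$\frac{1}{d{\left(57 \right)}} = \frac{1}{81 \sqrt{57}} = \frac{\sqrt{57}}{4617}$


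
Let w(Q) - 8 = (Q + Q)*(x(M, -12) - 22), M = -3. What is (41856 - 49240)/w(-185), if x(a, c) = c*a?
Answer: 1846/1293 ≈ 1.4277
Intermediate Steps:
x(a, c) = a*c
w(Q) = 8 + 28*Q (w(Q) = 8 + (Q + Q)*(-3*(-12) - 22) = 8 + (2*Q)*(36 - 22) = 8 + (2*Q)*14 = 8 + 28*Q)
(41856 - 49240)/w(-185) = (41856 - 49240)/(8 + 28*(-185)) = -7384/(8 - 5180) = -7384/(-5172) = -7384*(-1/5172) = 1846/1293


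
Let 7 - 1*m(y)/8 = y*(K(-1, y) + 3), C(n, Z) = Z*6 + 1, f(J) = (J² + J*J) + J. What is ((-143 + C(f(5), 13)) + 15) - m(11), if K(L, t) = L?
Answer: 71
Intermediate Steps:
f(J) = J + 2*J² (f(J) = (J² + J²) + J = 2*J² + J = J + 2*J²)
C(n, Z) = 1 + 6*Z (C(n, Z) = 6*Z + 1 = 1 + 6*Z)
m(y) = 56 - 16*y (m(y) = 56 - 8*y*(-1 + 3) = 56 - 8*y*2 = 56 - 16*y)
((-143 + C(f(5), 13)) + 15) - m(11) = ((-143 + (1 + 6*13)) + 15) - (56 - 16*11) = ((-143 + (1 + 78)) + 15) - (56 - 176) = ((-143 + 79) + 15) - 1*(-120) = (-64 + 15) + 120 = -49 + 120 = 71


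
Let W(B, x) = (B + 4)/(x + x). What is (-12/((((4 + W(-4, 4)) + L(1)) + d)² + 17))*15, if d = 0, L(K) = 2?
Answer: -180/53 ≈ -3.3962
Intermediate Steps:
W(B, x) = (4 + B)/(2*x) (W(B, x) = (4 + B)/((2*x)) = (4 + B)*(1/(2*x)) = (4 + B)/(2*x))
(-12/((((4 + W(-4, 4)) + L(1)) + d)² + 17))*15 = (-12/((((4 + (½)*(4 - 4)/4) + 2) + 0)² + 17))*15 = (-12/((((4 + (½)*(¼)*0) + 2) + 0)² + 17))*15 = (-12/((((4 + 0) + 2) + 0)² + 17))*15 = (-12/(((4 + 2) + 0)² + 17))*15 = (-12/((6 + 0)² + 17))*15 = (-12/(6² + 17))*15 = (-12/(36 + 17))*15 = (-12/53)*15 = ((1/53)*(-12))*15 = -12/53*15 = -180/53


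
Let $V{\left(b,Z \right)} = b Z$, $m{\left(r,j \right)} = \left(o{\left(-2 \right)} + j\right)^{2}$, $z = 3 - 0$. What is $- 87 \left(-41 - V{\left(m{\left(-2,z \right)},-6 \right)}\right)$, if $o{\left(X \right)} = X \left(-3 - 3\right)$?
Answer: $-113883$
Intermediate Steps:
$o{\left(X \right)} = - 6 X$ ($o{\left(X \right)} = X \left(-6\right) = - 6 X$)
$z = 3$ ($z = 3 + 0 = 3$)
$m{\left(r,j \right)} = \left(12 + j\right)^{2}$ ($m{\left(r,j \right)} = \left(\left(-6\right) \left(-2\right) + j\right)^{2} = \left(12 + j\right)^{2}$)
$V{\left(b,Z \right)} = Z b$
$- 87 \left(-41 - V{\left(m{\left(-2,z \right)},-6 \right)}\right) = - 87 \left(-41 - - 6 \left(12 + 3\right)^{2}\right) = - 87 \left(-41 - - 6 \cdot 15^{2}\right) = - 87 \left(-41 - \left(-6\right) 225\right) = - 87 \left(-41 - -1350\right) = - 87 \left(-41 + 1350\right) = \left(-87\right) 1309 = -113883$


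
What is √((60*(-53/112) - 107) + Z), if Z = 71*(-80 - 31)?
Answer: I*√1571213/14 ≈ 89.534*I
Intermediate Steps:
Z = -7881 (Z = 71*(-111) = -7881)
√((60*(-53/112) - 107) + Z) = √((60*(-53/112) - 107) - 7881) = √((-795/28 - 107) - 7881) = √(-3791/28 - 7881) = √(-224459/28) = I*√1571213/14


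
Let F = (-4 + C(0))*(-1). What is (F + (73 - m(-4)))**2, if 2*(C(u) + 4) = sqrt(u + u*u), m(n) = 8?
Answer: 5329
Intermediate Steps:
C(u) = -4 + sqrt(u + u**2)/2 (C(u) = -4 + sqrt(u + u*u)/2 = -4 + sqrt(u + u**2)/2)
F = 8 (F = (-4 + (-4 + sqrt(0*(1 + 0))/2))*(-1) = (-4 + (-4 + sqrt(0*1)/2))*(-1) = (-4 + (-4 + sqrt(0)/2))*(-1) = (-4 + (-4 + (1/2)*0))*(-1) = (-4 + (-4 + 0))*(-1) = (-4 - 4)*(-1) = -8*(-1) = 8)
(F + (73 - m(-4)))**2 = (8 + (73 - 1*8))**2 = (8 + (73 - 8))**2 = (8 + 65)**2 = 73**2 = 5329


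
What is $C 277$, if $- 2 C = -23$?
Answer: $\frac{6371}{2} \approx 3185.5$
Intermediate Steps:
$C = \frac{23}{2}$ ($C = \left(- \frac{1}{2}\right) \left(-23\right) = \frac{23}{2} \approx 11.5$)
$C 277 = \frac{23}{2} \cdot 277 = \frac{6371}{2}$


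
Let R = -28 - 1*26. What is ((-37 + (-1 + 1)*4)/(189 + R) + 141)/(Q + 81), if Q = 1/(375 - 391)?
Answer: 43424/24975 ≈ 1.7387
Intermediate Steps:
R = -54 (R = -28 - 26 = -54)
Q = -1/16 (Q = 1/(-16) = -1/16 ≈ -0.062500)
((-37 + (-1 + 1)*4)/(189 + R) + 141)/(Q + 81) = ((-37 + (-1 + 1)*4)/(189 - 54) + 141)/(-1/16 + 81) = ((-37 + 0*4)/135 + 141)/(1295/16) = ((-37 + 0)*(1/135) + 141)*(16/1295) = (-37*1/135 + 141)*(16/1295) = (-37/135 + 141)*(16/1295) = (18998/135)*(16/1295) = 43424/24975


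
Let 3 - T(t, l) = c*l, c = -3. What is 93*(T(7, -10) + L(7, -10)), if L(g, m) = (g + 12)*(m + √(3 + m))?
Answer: -20181 + 1767*I*√7 ≈ -20181.0 + 4675.0*I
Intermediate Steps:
T(t, l) = 3 + 3*l (T(t, l) = 3 - (-3)*l = 3 + 3*l)
L(g, m) = (12 + g)*(m + √(3 + m))
93*(T(7, -10) + L(7, -10)) = 93*((3 + 3*(-10)) + (12*(-10) + 12*√(3 - 10) + 7*(-10) + 7*√(3 - 10))) = 93*((3 - 30) + (-120 + 12*√(-7) - 70 + 7*√(-7))) = 93*(-27 + (-120 + 12*(I*√7) - 70 + 7*(I*√7))) = 93*(-27 + (-120 + 12*I*√7 - 70 + 7*I*√7)) = 93*(-27 + (-190 + 19*I*√7)) = 93*(-217 + 19*I*√7) = -20181 + 1767*I*√7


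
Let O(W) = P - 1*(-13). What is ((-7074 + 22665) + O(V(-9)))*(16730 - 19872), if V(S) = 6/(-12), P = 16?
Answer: -49078040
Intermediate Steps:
V(S) = -1/2 (V(S) = 6*(-1/12) = -1/2)
O(W) = 29 (O(W) = 16 - 1*(-13) = 16 + 13 = 29)
((-7074 + 22665) + O(V(-9)))*(16730 - 19872) = ((-7074 + 22665) + 29)*(16730 - 19872) = (15591 + 29)*(-3142) = 15620*(-3142) = -49078040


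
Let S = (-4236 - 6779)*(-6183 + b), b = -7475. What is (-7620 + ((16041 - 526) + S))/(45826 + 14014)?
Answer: 1770009/704 ≈ 2514.2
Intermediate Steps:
S = 150442870 (S = (-4236 - 6779)*(-6183 - 7475) = -11015*(-13658) = 150442870)
(-7620 + ((16041 - 526) + S))/(45826 + 14014) = (-7620 + ((16041 - 526) + 150442870))/(45826 + 14014) = (-7620 + (15515 + 150442870))/59840 = (-7620 + 150458385)*(1/59840) = 150450765*(1/59840) = 1770009/704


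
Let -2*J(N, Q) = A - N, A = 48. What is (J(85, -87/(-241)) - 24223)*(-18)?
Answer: 435681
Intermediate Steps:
J(N, Q) = -24 + N/2 (J(N, Q) = -(48 - N)/2 = -24 + N/2)
(J(85, -87/(-241)) - 24223)*(-18) = ((-24 + (½)*85) - 24223)*(-18) = ((-24 + 85/2) - 24223)*(-18) = (37/2 - 24223)*(-18) = -48409/2*(-18) = 435681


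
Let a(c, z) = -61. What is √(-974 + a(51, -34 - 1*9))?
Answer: 3*I*√115 ≈ 32.171*I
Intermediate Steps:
√(-974 + a(51, -34 - 1*9)) = √(-974 - 61) = √(-1035) = 3*I*√115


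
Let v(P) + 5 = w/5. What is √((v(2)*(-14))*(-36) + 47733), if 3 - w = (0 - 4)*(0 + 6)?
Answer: √1198365/5 ≈ 218.94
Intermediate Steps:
w = 27 (w = 3 - (0 - 4)*(0 + 6) = 3 - (-4)*6 = 3 - 1*(-24) = 3 + 24 = 27)
v(P) = ⅖ (v(P) = -5 + 27/5 = ⅖)
√((v(2)*(-14))*(-36) + 47733) = √(((⅖)*(-14))*(-36) + 47733) = √(-28/5*(-36) + 47733) = √(1008/5 + 47733) = √(239673/5) = √1198365/5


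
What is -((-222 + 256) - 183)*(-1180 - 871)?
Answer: -305599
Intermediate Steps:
-((-222 + 256) - 183)*(-1180 - 871) = -(34 - 183)*(-2051) = -(-149)*(-2051) = -1*305599 = -305599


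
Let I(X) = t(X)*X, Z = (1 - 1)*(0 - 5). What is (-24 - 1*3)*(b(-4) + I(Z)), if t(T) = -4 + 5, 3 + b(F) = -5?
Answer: 216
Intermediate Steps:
b(F) = -8 (b(F) = -3 - 5 = -8)
Z = 0 (Z = 0*(-5) = 0)
t(T) = 1
I(X) = X (I(X) = 1*X = X)
(-24 - 1*3)*(b(-4) + I(Z)) = (-24 - 1*3)*(-8 + 0) = (-24 - 3)*(-8) = -27*(-8) = 216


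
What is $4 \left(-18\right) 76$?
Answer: $-5472$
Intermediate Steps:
$4 \left(-18\right) 76 = \left(-72\right) 76 = -5472$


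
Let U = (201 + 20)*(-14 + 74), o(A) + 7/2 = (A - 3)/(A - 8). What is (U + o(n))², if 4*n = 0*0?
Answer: 11247663025/64 ≈ 1.7574e+8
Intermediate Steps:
n = 0 (n = (0*0)/4 = (¼)*0 = 0)
o(A) = -7/2 + (-3 + A)/(-8 + A) (o(A) = -7/2 + (A - 3)/(A - 8) = -7/2 + (-3 + A)/(-8 + A))
U = 13260 (U = 221*60 = 13260)
(U + o(n))² = (13260 + 5*(10 - 1*0)/(2*(-8 + 0)))² = (13260 + (5/2)*(10 + 0)/(-8))² = (13260 + (5/2)*(-⅛)*10)² = (13260 - 25/8)² = (106055/8)² = 11247663025/64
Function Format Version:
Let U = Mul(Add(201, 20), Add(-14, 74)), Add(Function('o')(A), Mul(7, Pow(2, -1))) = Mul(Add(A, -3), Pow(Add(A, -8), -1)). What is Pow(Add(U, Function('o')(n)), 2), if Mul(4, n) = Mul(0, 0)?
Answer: Rational(11247663025, 64) ≈ 1.7574e+8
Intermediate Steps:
n = 0 (n = Mul(Rational(1, 4), Mul(0, 0)) = Mul(Rational(1, 4), 0) = 0)
Function('o')(A) = Add(Rational(-7, 2), Mul(Pow(Add(-8, A), -1), Add(-3, A))) (Function('o')(A) = Add(Rational(-7, 2), Mul(Add(A, -3), Pow(Add(A, -8), -1))) = Add(Rational(-7, 2), Mul(Add(-3, A), Pow(Add(-8, A), -1))) = Add(Rational(-7, 2), Mul(Pow(Add(-8, A), -1), Add(-3, A))))
U = 13260 (U = Mul(221, 60) = 13260)
Pow(Add(U, Function('o')(n)), 2) = Pow(Add(13260, Mul(Rational(5, 2), Pow(Add(-8, 0), -1), Add(10, Mul(-1, 0)))), 2) = Pow(Add(13260, Mul(Rational(5, 2), Pow(-8, -1), Add(10, 0))), 2) = Pow(Add(13260, Mul(Rational(5, 2), Rational(-1, 8), 10)), 2) = Pow(Add(13260, Rational(-25, 8)), 2) = Pow(Rational(106055, 8), 2) = Rational(11247663025, 64)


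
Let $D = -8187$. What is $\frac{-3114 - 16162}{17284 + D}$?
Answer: $- \frac{19276}{9097} \approx -2.1189$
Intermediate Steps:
$\frac{-3114 - 16162}{17284 + D} = \frac{-3114 - 16162}{17284 - 8187} = - \frac{19276}{9097}$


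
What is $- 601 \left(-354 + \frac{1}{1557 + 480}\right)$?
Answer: $\frac{433379297}{2037} \approx 2.1275 \cdot 10^{5}$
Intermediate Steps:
$- 601 \left(-354 + \frac{1}{1557 + 480}\right) = - 601 \left(-354 + \frac{1}{2037}\right) = \left(-601\right) \left(- \frac{721097}{2037}\right) = \frac{433379297}{2037}$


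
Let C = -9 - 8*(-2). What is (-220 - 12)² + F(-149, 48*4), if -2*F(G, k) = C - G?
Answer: 53746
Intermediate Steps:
C = 7 (C = -9 + 16 = 7)
F(G, k) = -7/2 + G/2 (F(G, k) = -(7 - G)/2 = -7/2 + G/2)
(-220 - 12)² + F(-149, 48*4) = (-220 - 12)² + (-7/2 + (½)*(-149)) = (-232)² + (-7/2 - 149/2) = 53824 - 78 = 53746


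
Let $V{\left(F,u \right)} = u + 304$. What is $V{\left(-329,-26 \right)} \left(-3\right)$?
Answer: $-834$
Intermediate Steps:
$V{\left(F,u \right)} = 304 + u$
$V{\left(-329,-26 \right)} \left(-3\right) = \left(304 - 26\right) \left(-3\right) = 278 \left(-3\right) = -834$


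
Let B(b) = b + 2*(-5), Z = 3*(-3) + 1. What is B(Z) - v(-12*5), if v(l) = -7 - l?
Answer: -71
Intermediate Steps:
Z = -8 (Z = -9 + 1 = -8)
B(b) = -10 + b (B(b) = b - 10 = -10 + b)
B(Z) - v(-12*5) = (-10 - 8) - (-7 - (-12)*5) = -18 - (-7 - 1*(-60)) = -18 - (-7 + 60) = -18 - 1*53 = -18 - 53 = -71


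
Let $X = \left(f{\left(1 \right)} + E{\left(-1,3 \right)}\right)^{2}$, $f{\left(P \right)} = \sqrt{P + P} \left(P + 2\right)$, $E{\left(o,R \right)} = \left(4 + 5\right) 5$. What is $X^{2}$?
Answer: $4319649 + 1103220 \sqrt{2} \approx 5.8798 \cdot 10^{6}$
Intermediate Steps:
$E{\left(o,R \right)} = 45$ ($E{\left(o,R \right)} = 9 \cdot 5 = 45$)
$f{\left(P \right)} = \sqrt{2} \sqrt{P} \left(2 + P\right)$ ($f{\left(P \right)} = \sqrt{2 P} \left(2 + P\right) = \sqrt{2} \sqrt{P} \left(2 + P\right)$)
$X = \left(45 + 3 \sqrt{2}\right)^{2}$ ($X = \left(\sqrt{2} \sqrt{1} \left(2 + 1\right) + 45\right)^{2} = \left(\sqrt{2} \cdot 1 \cdot 3 + 45\right)^{2} = \left(3 \sqrt{2} + 45\right)^{2} = \left(45 + 3 \sqrt{2}\right)^{2} \approx 2424.8$)
$X^{2} = \left(2043 + 270 \sqrt{2}\right)^{2}$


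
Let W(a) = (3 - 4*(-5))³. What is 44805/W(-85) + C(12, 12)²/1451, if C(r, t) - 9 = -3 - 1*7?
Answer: 65024222/17654317 ≈ 3.6832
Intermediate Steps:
C(r, t) = -1 (C(r, t) = 9 + (-3 - 1*7) = 9 + (-3 - 7) = 9 - 10 = -1)
W(a) = 12167 (W(a) = (3 + 20)³ = 23³ = 12167)
44805/W(-85) + C(12, 12)²/1451 = 44805/12167 + (-1)²/1451 = 44805*(1/12167) + 1*(1/1451) = 44805/12167 + 1/1451 = 65024222/17654317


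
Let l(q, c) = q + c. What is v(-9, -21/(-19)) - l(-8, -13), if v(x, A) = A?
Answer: 420/19 ≈ 22.105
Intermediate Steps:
l(q, c) = c + q
v(-9, -21/(-19)) - l(-8, -13) = -21/(-19) - (-13 - 8) = -21*(-1/19) - 1*(-21) = 21/19 + 21 = 420/19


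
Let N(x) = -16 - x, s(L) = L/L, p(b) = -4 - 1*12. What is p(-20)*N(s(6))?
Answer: 272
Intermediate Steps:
p(b) = -16 (p(b) = -4 - 12 = -16)
s(L) = 1
p(-20)*N(s(6)) = -16*(-16 - 1*1) = -16*(-16 - 1) = -16*(-17) = 272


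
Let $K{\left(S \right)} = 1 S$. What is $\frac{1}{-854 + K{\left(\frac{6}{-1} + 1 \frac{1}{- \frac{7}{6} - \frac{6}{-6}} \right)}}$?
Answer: $- \frac{1}{866} \approx -0.0011547$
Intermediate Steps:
$K{\left(S \right)} = S$
$\frac{1}{-854 + K{\left(\frac{6}{-1} + 1 \frac{1}{- \frac{7}{6} - \frac{6}{-6}} \right)}} = \frac{1}{-854 + \left(\frac{6}{-1} + 1 \frac{1}{- \frac{7}{6} - \frac{6}{-6}}\right)} = \frac{1}{-854 + \left(6 \left(-1\right) + 1 \frac{1}{\left(-7\right) \frac{1}{6} - -1}\right)} = \frac{1}{-854 - \left(6 - \frac{1}{- \frac{7}{6} + 1}\right)} = \frac{1}{-854 - \left(6 - \frac{1}{- \frac{1}{6}}\right)} = \frac{1}{-854 + \left(-6 + 1 \left(-6\right)\right)} = \frac{1}{-854 - 12} = \frac{1}{-866} = - \frac{1}{866}$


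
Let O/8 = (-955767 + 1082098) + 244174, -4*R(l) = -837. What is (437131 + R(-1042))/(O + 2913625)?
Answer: 1749361/23510660 ≈ 0.074407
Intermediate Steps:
R(l) = 837/4 (R(l) = -1/4*(-837) = 837/4)
O = 2964040 (O = 8*((-955767 + 1082098) + 244174) = 8*(126331 + 244174) = 8*370505 = 2964040)
(437131 + R(-1042))/(O + 2913625) = (437131 + 837/4)/(2964040 + 2913625) = (1749361/4)/5877665 = (1749361/4)*(1/5877665) = 1749361/23510660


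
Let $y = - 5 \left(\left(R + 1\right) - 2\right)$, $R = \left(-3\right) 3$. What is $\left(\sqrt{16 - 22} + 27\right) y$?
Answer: $1350 + 50 i \sqrt{6} \approx 1350.0 + 122.47 i$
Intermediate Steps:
$R = -9$
$y = 50$ ($y = - 5 \left(\left(-9 + 1\right) - 2\right) = - 5 \left(-8 - 2\right) = \left(-5\right) \left(-10\right) = 50$)
$\left(\sqrt{16 - 22} + 27\right) y = \left(\sqrt{16 - 22} + 27\right) 50 = \left(\sqrt{-6} + 27\right) 50 = \left(i \sqrt{6} + 27\right) 50 = \left(27 + i \sqrt{6}\right) 50 = 1350 + 50 i \sqrt{6}$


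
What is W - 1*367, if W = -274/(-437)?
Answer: -160105/437 ≈ -366.37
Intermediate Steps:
W = 274/437 (W = -274*(-1/437) = 274/437 ≈ 0.62700)
W - 1*367 = 274/437 - 1*367 = 274/437 - 367 = -160105/437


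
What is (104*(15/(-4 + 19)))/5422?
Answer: 52/2711 ≈ 0.019181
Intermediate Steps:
(104*(15/(-4 + 19)))/5422 = (104*(15/15))*(1/5422) = (104*(15*(1/15)))*(1/5422) = (104*1)*(1/5422) = 104*(1/5422) = 52/2711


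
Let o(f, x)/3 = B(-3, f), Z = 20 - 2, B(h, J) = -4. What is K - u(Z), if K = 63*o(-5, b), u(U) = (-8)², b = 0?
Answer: -820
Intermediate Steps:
Z = 18
u(U) = 64
o(f, x) = -12 (o(f, x) = 3*(-4) = -12)
K = -756 (K = 63*(-12) = -756)
K - u(Z) = -756 - 1*64 = -756 - 64 = -820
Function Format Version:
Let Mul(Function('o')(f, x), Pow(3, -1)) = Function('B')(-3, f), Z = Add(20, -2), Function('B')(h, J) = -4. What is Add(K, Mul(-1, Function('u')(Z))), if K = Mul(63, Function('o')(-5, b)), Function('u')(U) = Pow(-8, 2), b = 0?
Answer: -820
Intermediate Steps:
Z = 18
Function('u')(U) = 64
Function('o')(f, x) = -12 (Function('o')(f, x) = Mul(3, -4) = -12)
K = -756 (K = Mul(63, -12) = -756)
Add(K, Mul(-1, Function('u')(Z))) = Add(-756, Mul(-1, 64)) = Add(-756, -64) = -820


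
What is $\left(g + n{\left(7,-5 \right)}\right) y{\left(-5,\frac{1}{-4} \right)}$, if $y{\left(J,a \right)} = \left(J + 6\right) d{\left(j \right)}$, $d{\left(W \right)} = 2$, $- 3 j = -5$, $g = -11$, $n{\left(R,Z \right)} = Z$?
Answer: $-32$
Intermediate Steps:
$j = \frac{5}{3}$ ($j = \left(- \frac{1}{3}\right) \left(-5\right) = \frac{5}{3} \approx 1.6667$)
$y{\left(J,a \right)} = 12 + 2 J$ ($y{\left(J,a \right)} = \left(J + 6\right) 2 = \left(6 + J\right) 2 = 12 + 2 J$)
$\left(g + n{\left(7,-5 \right)}\right) y{\left(-5,\frac{1}{-4} \right)} = \left(-11 - 5\right) \left(12 + 2 \left(-5\right)\right) = - 16 \left(12 - 10\right) = \left(-16\right) 2 = -32$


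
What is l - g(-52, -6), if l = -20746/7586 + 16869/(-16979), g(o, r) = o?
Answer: 3108762760/64401347 ≈ 48.272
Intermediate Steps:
l = -240107284/64401347 (l = -20746*1/7586 + 16869*(-1/16979) = -10373/3793 - 16869/16979 = -240107284/64401347 ≈ -3.7283)
l - g(-52, -6) = -240107284/64401347 - 1*(-52) = -240107284/64401347 + 52 = 3108762760/64401347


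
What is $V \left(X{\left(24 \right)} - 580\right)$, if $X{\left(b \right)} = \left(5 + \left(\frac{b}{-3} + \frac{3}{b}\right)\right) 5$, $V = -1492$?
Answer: $\frac{1773615}{2} \approx 8.8681 \cdot 10^{5}$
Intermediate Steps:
$X{\left(b \right)} = 25 + \frac{15}{b} - \frac{5 b}{3}$ ($X{\left(b \right)} = \left(5 + \left(b \left(- \frac{1}{3}\right) + \frac{3}{b}\right)\right) 5 = \left(5 - \left(- \frac{3}{b} + \frac{b}{3}\right)\right) 5 = \left(5 + \frac{3}{b} - \frac{b}{3}\right) 5 = 25 + \frac{15}{b} - \frac{5 b}{3}$)
$V \left(X{\left(24 \right)} - 580\right) = - 1492 \left(\left(25 + \frac{15}{24} - 40\right) - 580\right) = - 1492 \left(\left(25 + 15 \cdot \frac{1}{24} - 40\right) - 580\right) = - 1492 \left(\left(25 + \frac{5}{8} - 40\right) - 580\right) = - 1492 \left(- \frac{115}{8} - 580\right) = \left(-1492\right) \left(- \frac{4755}{8}\right) = \frac{1773615}{2}$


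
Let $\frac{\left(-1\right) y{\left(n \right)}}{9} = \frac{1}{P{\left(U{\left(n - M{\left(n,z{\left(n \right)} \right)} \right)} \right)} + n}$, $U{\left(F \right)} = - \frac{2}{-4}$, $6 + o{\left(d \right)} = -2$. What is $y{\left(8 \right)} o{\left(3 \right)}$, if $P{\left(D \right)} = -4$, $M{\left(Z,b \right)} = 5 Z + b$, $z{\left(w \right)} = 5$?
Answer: $18$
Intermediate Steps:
$o{\left(d \right)} = -8$ ($o{\left(d \right)} = -6 - 2 = -8$)
$M{\left(Z,b \right)} = b + 5 Z$
$U{\left(F \right)} = \frac{1}{2}$ ($U{\left(F \right)} = \left(-2\right) \left(- \frac{1}{4}\right) = \frac{1}{2}$)
$y{\left(n \right)} = - \frac{9}{-4 + n}$
$y{\left(8 \right)} o{\left(3 \right)} = - \frac{9}{-4 + 8} \left(-8\right) = - \frac{9}{4} \left(-8\right) = \left(-9\right) \frac{1}{4} \left(-8\right) = \left(- \frac{9}{4}\right) \left(-8\right) = 18$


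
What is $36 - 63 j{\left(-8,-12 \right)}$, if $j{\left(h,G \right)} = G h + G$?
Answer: $-5256$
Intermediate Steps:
$j{\left(h,G \right)} = G + G h$
$36 - 63 j{\left(-8,-12 \right)} = 36 - 63 \left(- 12 \left(1 - 8\right)\right) = 36 - 63 \left(\left(-12\right) \left(-7\right)\right) = 36 - 5292 = -5256$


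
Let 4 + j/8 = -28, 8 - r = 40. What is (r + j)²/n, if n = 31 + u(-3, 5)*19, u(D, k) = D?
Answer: -41472/13 ≈ -3190.2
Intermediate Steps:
r = -32 (r = 8 - 1*40 = 8 - 40 = -32)
j = -256 (j = -32 + 8*(-28) = -32 - 224 = -256)
n = -26 (n = 31 - 3*19 = 31 - 57 = -26)
(r + j)²/n = (-32 - 256)²/(-26) = (-288)²*(-1/26) = 82944*(-1/26) = -41472/13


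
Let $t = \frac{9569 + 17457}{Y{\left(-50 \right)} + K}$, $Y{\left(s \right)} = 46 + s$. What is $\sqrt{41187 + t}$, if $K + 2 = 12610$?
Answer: $\frac{\sqrt{1635835266074}}{6302} \approx 202.95$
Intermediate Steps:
$K = 12608$ ($K = -2 + 12610 = 12608$)
$t = \frac{13513}{6302}$ ($t = \frac{9569 + 17457}{\left(46 - 50\right) + 12608} = \frac{27026}{-4 + 12608} = \frac{27026}{12604} = 27026 \cdot \frac{1}{12604} = \frac{13513}{6302} \approx 2.1442$)
$\sqrt{41187 + t} = \sqrt{41187 + \frac{13513}{6302}} = \sqrt{\frac{259573987}{6302}} = \frac{\sqrt{1635835266074}}{6302}$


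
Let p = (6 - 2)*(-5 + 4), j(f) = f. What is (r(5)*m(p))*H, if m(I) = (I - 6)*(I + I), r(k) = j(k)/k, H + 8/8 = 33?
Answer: 2560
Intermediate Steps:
H = 32 (H = -1 + 33 = 32)
r(k) = 1 (r(k) = k/k = 1)
p = -4 (p = 4*(-1) = -4)
m(I) = 2*I*(-6 + I) (m(I) = (-6 + I)*(2*I) = 2*I*(-6 + I))
(r(5)*m(p))*H = (1*(2*(-4)*(-6 - 4)))*32 = (1*(2*(-4)*(-10)))*32 = (1*80)*32 = 80*32 = 2560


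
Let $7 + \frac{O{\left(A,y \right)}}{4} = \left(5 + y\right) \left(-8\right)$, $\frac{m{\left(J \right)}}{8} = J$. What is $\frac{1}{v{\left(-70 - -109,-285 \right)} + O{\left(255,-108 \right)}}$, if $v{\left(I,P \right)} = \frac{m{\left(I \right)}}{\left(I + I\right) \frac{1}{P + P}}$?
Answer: $\frac{1}{988} \approx 0.0010121$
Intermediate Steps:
$m{\left(J \right)} = 8 J$
$O{\left(A,y \right)} = -188 - 32 y$ ($O{\left(A,y \right)} = -28 + 4 \left(5 + y\right) \left(-8\right) = -28 + 4 \left(-40 - 8 y\right) = -28 - \left(160 + 32 y\right) = -188 - 32 y$)
$v{\left(I,P \right)} = 8 P$ ($v{\left(I,P \right)} = \frac{8 I}{\left(I + I\right) \frac{1}{P + P}} = \frac{8 I}{2 I \frac{1}{2 P}} = \frac{8 I}{I \frac{1}{P}} = 8 I \frac{P}{I} = 8 P$)
$\frac{1}{v{\left(-70 - -109,-285 \right)} + O{\left(255,-108 \right)}} = \frac{1}{8 \left(-285\right) - -3268} = \frac{1}{-2280 + \left(-188 + 3456\right)} = \frac{1}{-2280 + 3268} = \frac{1}{988}$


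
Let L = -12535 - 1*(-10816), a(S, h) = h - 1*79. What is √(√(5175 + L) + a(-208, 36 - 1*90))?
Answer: √(-133 + 24*√6) ≈ 8.6147*I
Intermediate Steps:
a(S, h) = -79 + h (a(S, h) = h - 79 = -79 + h)
L = -1719 (L = -12535 + 10816 = -1719)
√(√(5175 + L) + a(-208, 36 - 1*90)) = √(√(5175 - 1719) + (-79 + (36 - 1*90))) = √(√3456 + (-79 + (36 - 90))) = √(24*√6 + (-79 - 54)) = √(24*√6 - 133) = √(-133 + 24*√6)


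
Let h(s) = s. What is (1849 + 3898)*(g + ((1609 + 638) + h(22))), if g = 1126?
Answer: 19511065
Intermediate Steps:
(1849 + 3898)*(g + ((1609 + 638) + h(22))) = (1849 + 3898)*(1126 + ((1609 + 638) + 22)) = 5747*(1126 + (2247 + 22)) = 5747*(1126 + 2269) = 5747*3395 = 19511065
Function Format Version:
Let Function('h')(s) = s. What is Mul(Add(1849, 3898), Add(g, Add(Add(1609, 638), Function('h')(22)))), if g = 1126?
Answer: 19511065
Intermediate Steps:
Mul(Add(1849, 3898), Add(g, Add(Add(1609, 638), Function('h')(22)))) = Mul(Add(1849, 3898), Add(1126, Add(Add(1609, 638), 22))) = Mul(5747, Add(1126, Add(2247, 22))) = Mul(5747, Add(1126, 2269)) = Mul(5747, 3395) = 19511065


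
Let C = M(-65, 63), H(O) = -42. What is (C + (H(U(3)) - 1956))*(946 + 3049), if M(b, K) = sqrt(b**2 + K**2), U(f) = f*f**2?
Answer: -7982010 + 3995*sqrt(8194) ≈ -7.6204e+6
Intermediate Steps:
U(f) = f**3
M(b, K) = sqrt(K**2 + b**2)
C = sqrt(8194) (C = sqrt(63**2 + (-65)**2) = sqrt(3969 + 4225) = sqrt(8194) ≈ 90.521)
(C + (H(U(3)) - 1956))*(946 + 3049) = (sqrt(8194) + (-42 - 1956))*(946 + 3049) = (sqrt(8194) - 1998)*3995 = (-1998 + sqrt(8194))*3995 = -7982010 + 3995*sqrt(8194)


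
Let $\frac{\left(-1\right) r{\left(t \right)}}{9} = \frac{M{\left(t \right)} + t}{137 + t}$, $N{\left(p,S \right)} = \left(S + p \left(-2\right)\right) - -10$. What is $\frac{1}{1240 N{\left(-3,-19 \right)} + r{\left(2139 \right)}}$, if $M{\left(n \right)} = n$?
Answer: $- \frac{1138}{4252611} \approx -0.0002676$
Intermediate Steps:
$N{\left(p,S \right)} = 10 + S - 2 p$ ($N{\left(p,S \right)} = \left(S - 2 p\right) + 10 = 10 + S - 2 p$)
$r{\left(t \right)} = - \frac{18 t}{137 + t}$ ($r{\left(t \right)} = - 9 \frac{t + t}{137 + t} = - 9 \frac{2 t}{137 + t} = - \frac{18 t}{137 + t}$)
$\frac{1}{1240 N{\left(-3,-19 \right)} + r{\left(2139 \right)}} = \frac{1}{1240 \left(10 - 19 - -6\right) - \frac{38502}{137 + 2139}} = \frac{1}{1240 \left(10 - 19 + 6\right) - \frac{38502}{2276}} = \frac{1}{1240 \left(-3\right) - 38502 \cdot \frac{1}{2276}} = \frac{1}{-3720 - \frac{19251}{1138}} = \frac{1}{- \frac{4252611}{1138}} = - \frac{1138}{4252611}$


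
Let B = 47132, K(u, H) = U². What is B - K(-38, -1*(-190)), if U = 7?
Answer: 47083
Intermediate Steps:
K(u, H) = 49 (K(u, H) = 7² = 49)
B - K(-38, -1*(-190)) = 47132 - 1*49 = 47132 - 49 = 47083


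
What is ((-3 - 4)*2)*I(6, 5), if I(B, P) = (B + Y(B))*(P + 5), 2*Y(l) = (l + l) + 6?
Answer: -2100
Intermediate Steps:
Y(l) = 3 + l (Y(l) = ((l + l) + 6)/2 = (2*l + 6)/2 = (6 + 2*l)/2 = 3 + l)
I(B, P) = (3 + 2*B)*(5 + P) (I(B, P) = (B + (3 + B))*(P + 5) = (3 + 2*B)*(5 + P))
((-3 - 4)*2)*I(6, 5) = ((-3 - 4)*2)*(15 + 10*6 + 6*5 + 5*(3 + 6)) = (-7*2)*(15 + 60 + 30 + 5*9) = -14*(15 + 60 + 30 + 45) = -14*150 = -2100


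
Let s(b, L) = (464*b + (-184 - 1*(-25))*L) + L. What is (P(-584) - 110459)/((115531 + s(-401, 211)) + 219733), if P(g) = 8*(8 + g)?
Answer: -115067/115862 ≈ -0.99314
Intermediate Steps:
s(b, L) = -158*L + 464*b (s(b, L) = (464*b + (-184 + 25)*L) + L = (464*b - 159*L) + L = (-159*L + 464*b) + L = -158*L + 464*b)
P(g) = 64 + 8*g
(P(-584) - 110459)/((115531 + s(-401, 211)) + 219733) = ((64 + 8*(-584)) - 110459)/((115531 + (-158*211 + 464*(-401))) + 219733) = ((64 - 4672) - 110459)/((115531 + (-33338 - 186064)) + 219733) = (-4608 - 110459)/((115531 - 219402) + 219733) = -115067/(-103871 + 219733) = -115067/115862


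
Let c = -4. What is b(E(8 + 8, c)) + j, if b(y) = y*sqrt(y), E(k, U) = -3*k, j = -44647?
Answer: -44647 - 192*I*sqrt(3) ≈ -44647.0 - 332.55*I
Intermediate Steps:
b(y) = y**(3/2)
b(E(8 + 8, c)) + j = (-3*(8 + 8))**(3/2) - 44647 = (-3*16)**(3/2) - 44647 = (-48)**(3/2) - 44647 = -192*I*sqrt(3) - 44647 = -44647 - 192*I*sqrt(3)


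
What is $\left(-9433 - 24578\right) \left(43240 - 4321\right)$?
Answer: $-1323674109$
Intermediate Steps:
$\left(-9433 - 24578\right) \left(43240 - 4321\right) = \left(-34011\right) 38919 = -1323674109$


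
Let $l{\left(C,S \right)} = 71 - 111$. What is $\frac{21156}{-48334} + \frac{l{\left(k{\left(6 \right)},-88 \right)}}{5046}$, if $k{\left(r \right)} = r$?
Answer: $- \frac{27171634}{60973341} \approx -0.44563$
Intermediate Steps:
$l{\left(C,S \right)} = -40$ ($l{\left(C,S \right)} = 71 - 111 = -40$)
$\frac{21156}{-48334} + \frac{l{\left(k{\left(6 \right)},-88 \right)}}{5046} = \frac{21156}{-48334} - \frac{40}{5046} = 21156 \left(- \frac{1}{48334}\right) - \frac{20}{2523} = - \frac{10578}{24167} - \frac{20}{2523} = - \frac{27171634}{60973341}$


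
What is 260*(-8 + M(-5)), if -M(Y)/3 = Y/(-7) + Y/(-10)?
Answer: -21190/7 ≈ -3027.1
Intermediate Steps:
M(Y) = 51*Y/70 (M(Y) = -3*(Y/(-7) + Y/(-10)) = -3*(Y*(-⅐) + Y*(-⅒)) = -3*(-Y/7 - Y/10) = -(-51)*Y/70 = 51*Y/70)
260*(-8 + M(-5)) = 260*(-8 + (51/70)*(-5)) = 260*(-8 - 51/14) = 260*(-163/14) = -21190/7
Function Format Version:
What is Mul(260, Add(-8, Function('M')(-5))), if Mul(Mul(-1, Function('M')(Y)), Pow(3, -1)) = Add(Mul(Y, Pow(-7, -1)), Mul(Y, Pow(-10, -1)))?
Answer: Rational(-21190, 7) ≈ -3027.1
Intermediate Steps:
Function('M')(Y) = Mul(Rational(51, 70), Y) (Function('M')(Y) = Mul(-3, Add(Mul(Y, Pow(-7, -1)), Mul(Y, Pow(-10, -1)))) = Mul(-3, Add(Mul(Y, Rational(-1, 7)), Mul(Y, Rational(-1, 10)))) = Mul(-3, Add(Mul(Rational(-1, 7), Y), Mul(Rational(-1, 10), Y))) = Mul(-3, Mul(Rational(-17, 70), Y)) = Mul(Rational(51, 70), Y))
Mul(260, Add(-8, Function('M')(-5))) = Mul(260, Add(-8, Mul(Rational(51, 70), -5))) = Mul(260, Add(-8, Rational(-51, 14))) = Mul(260, Rational(-163, 14)) = Rational(-21190, 7)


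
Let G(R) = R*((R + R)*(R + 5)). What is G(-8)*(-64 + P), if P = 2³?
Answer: 21504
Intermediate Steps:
P = 8
G(R) = 2*R²*(5 + R) (G(R) = R*((2*R)*(5 + R)) = R*(2*R*(5 + R)) = 2*R²*(5 + R))
G(-8)*(-64 + P) = (2*(-8)²*(5 - 8))*(-64 + 8) = (2*64*(-3))*(-56) = -384*(-56) = 21504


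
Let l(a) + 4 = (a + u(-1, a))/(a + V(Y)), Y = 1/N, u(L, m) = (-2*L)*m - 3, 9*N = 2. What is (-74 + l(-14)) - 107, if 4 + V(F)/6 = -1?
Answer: -8095/44 ≈ -183.98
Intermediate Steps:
N = 2/9 (N = (1/9)*2 = 2/9 ≈ 0.22222)
u(L, m) = -3 - 2*L*m (u(L, m) = -2*L*m - 3 = -3 - 2*L*m)
Y = 9/2 (Y = 1/(2/9) = 9/2 ≈ 4.5000)
V(F) = -30 (V(F) = -24 + 6*(-1) = -24 - 6 = -30)
l(a) = -4 + (-3 + 3*a)/(-30 + a) (l(a) = -4 + (a + (-3 - 2*(-1)*a))/(a - 30) = -4 + (a + (-3 + 2*a))/(-30 + a) = -4 + (-3 + 3*a)/(-30 + a))
(-74 + l(-14)) - 107 = (-74 + (117 - 1*(-14))/(-30 - 14)) - 107 = (-74 + (117 + 14)/(-44)) - 107 = (-74 - 1/44*131) - 107 = (-74 - 131/44) - 107 = -3387/44 - 107 = -8095/44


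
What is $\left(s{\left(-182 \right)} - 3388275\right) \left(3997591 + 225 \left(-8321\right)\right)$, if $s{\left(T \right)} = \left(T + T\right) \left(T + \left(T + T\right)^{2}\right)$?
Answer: $-109563830883986$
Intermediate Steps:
$s{\left(T \right)} = 2 T \left(T + 4 T^{2}\right)$ ($s{\left(T \right)} = 2 T \left(T + \left(2 T\right)^{2}\right) = 2 T \left(T + 4 T^{2}\right)$)
$\left(s{\left(-182 \right)} - 3388275\right) \left(3997591 + 225 \left(-8321\right)\right) = \left(\left(-182\right)^{2} \left(2 + 8 \left(-182\right)\right) - 3388275\right) \left(3997591 + 225 \left(-8321\right)\right) = \left(33124 \left(2 - 1456\right) - 3388275\right) \left(3997591 - 1872225\right) = \left(33124 \left(-1454\right) - 3388275\right) 2125366 = \left(-48162296 - 3388275\right) 2125366 = \left(-51550571\right) 2125366 = -109563830883986$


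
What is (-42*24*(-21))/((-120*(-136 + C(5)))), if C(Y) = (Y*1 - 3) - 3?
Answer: 882/685 ≈ 1.2876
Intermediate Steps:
C(Y) = -6 + Y (C(Y) = (Y - 3) - 3 = (-3 + Y) - 3 = -6 + Y)
(-42*24*(-21))/((-120*(-136 + C(5)))) = (-42*24*(-21))/((-120*(-136 + (-6 + 5)))) = (-1008*(-21))/((-120*(-136 - 1))) = 21168/((-120*(-137))) = 21168/16440 = 21168*(1/16440) = 882/685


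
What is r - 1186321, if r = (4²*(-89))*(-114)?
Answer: -1023985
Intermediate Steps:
r = 162336 (r = (16*(-89))*(-114) = -1424*(-114) = 162336)
r - 1186321 = 162336 - 1186321 = -1023985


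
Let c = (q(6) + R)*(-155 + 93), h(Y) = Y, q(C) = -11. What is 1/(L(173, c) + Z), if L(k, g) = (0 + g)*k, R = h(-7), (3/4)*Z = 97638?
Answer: 1/323252 ≈ 3.0936e-6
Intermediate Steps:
Z = 130184 (Z = (4/3)*97638 = 130184)
R = -7
c = 1116 (c = (-11 - 7)*(-155 + 93) = -18*(-62) = 1116)
L(k, g) = g*k
1/(L(173, c) + Z) = 1/(1116*173 + 130184) = 1/(193068 + 130184) = 1/323252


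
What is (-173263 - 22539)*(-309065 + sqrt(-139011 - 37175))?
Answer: 60515545130 - 195802*I*sqrt(176186) ≈ 6.0516e+10 - 8.2187e+7*I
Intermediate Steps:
(-173263 - 22539)*(-309065 + sqrt(-139011 - 37175)) = -195802*(-309065 + sqrt(-176186)) = -195802*(-309065 + I*sqrt(176186)) = 60515545130 - 195802*I*sqrt(176186)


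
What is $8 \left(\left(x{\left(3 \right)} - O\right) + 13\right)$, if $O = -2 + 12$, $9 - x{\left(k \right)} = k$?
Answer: $72$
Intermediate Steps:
$x{\left(k \right)} = 9 - k$
$O = 10$
$8 \left(\left(x{\left(3 \right)} - O\right) + 13\right) = 8 \left(\left(\left(9 - 3\right) - 10\right) + 13\right) = 8 \left(\left(6 - 10\right) + 13\right) = 8 \left(-4 + 13\right) = 8 \cdot 9 = 72$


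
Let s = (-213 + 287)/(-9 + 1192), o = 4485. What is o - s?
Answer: 5305681/1183 ≈ 4484.9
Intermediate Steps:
s = 74/1183 ≈ 0.062553
o - s = 4485 - 1*74/1183 = 4485 - 74/1183 = 5305681/1183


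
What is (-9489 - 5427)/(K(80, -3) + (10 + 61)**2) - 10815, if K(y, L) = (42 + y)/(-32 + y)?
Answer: -1309459659/121045 ≈ -10818.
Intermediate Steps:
K(y, L) = (42 + y)/(-32 + y)
(-9489 - 5427)/(K(80, -3) + (10 + 61)**2) - 10815 = (-9489 - 5427)/((42 + 80)/(-32 + 80) + (10 + 61)**2) - 10815 = -14916/(122/48 + 71**2) - 10815 = -14916/((1/48)*122 + 5041) - 10815 = -14916/(61/24 + 5041) - 10815 = -14916/121045/24 - 10815 = -14916*24/121045 - 10815 = -357984/121045 - 10815 = -1309459659/121045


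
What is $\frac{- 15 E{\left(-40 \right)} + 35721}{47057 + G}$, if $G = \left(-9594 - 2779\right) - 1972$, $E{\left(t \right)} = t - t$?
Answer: $\frac{11907}{10904} \approx 1.092$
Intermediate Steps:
$E{\left(t \right)} = 0$
$G = -14345$ ($G = \left(-9594 - 2779\right) - 1972 = -12373 - 1972 = -14345$)
$\frac{- 15 E{\left(-40 \right)} + 35721}{47057 + G} = \frac{\left(-15\right) 0 + 35721}{47057 - 14345} = \frac{0 + 35721}{32712} = 35721 \cdot \frac{1}{32712} = \frac{11907}{10904}$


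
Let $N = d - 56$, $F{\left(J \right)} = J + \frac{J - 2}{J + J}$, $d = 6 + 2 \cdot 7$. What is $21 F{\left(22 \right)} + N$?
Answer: $\frac{4791}{11} \approx 435.55$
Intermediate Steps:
$d = 20$ ($d = 6 + 14 = 20$)
$F{\left(J \right)} = J + \frac{-2 + J}{2 J}$
$N = -36$ ($N = 20 - 56 = -36$)
$21 F{\left(22 \right)} + N = 21 \left(\frac{1}{2} + 22 - \frac{1}{22}\right) - 36 = 21 \cdot \frac{247}{11} - 36 = \frac{5187}{11} - 36 = \frac{4791}{11}$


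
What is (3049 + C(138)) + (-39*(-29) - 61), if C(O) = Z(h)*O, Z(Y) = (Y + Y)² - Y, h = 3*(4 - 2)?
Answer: 23163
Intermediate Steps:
h = 6 (h = 3*2 = 6)
Z(Y) = -Y + 4*Y² (Z(Y) = (2*Y)² - Y = 4*Y² - Y = -Y + 4*Y²)
C(O) = 138*O (C(O) = (6*(-1 + 4*6))*O = (6*(-1 + 24))*O = (6*23)*O = 138*O)
(3049 + C(138)) + (-39*(-29) - 61) = (3049 + 138*138) + (-39*(-29) - 61) = (3049 + 19044) + (1131 - 61) = 22093 + 1070 = 23163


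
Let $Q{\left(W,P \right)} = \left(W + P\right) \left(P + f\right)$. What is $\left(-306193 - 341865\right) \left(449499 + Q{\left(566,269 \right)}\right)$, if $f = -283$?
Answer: $-283725624922$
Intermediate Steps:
$Q{\left(W,P \right)} = \left(-283 + P\right) \left(P + W\right)$ ($Q{\left(W,P \right)} = \left(W + P\right) \left(P - 283\right) = \left(P + W\right) \left(-283 + P\right) = \left(-283 + P\right) \left(P + W\right)$)
$\left(-306193 - 341865\right) \left(449499 + Q{\left(566,269 \right)}\right) = \left(-306193 - 341865\right) \left(449499 + \left(269^{2} - 76127 - 160178 + 269 \cdot 566\right)\right) = - 648058 \left(449499 + \left(72361 - 76127 - 160178 + 152254\right)\right) = - 648058 \left(449499 - 11690\right) = \left(-648058\right) 437809 = -283725624922$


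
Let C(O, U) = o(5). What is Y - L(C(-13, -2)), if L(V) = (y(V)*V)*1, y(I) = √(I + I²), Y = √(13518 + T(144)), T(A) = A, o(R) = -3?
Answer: 3*√6 + 3*√1518 ≈ 124.23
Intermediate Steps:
C(O, U) = -3
Y = 3*√1518 (Y = √(13518 + 144) = √13662 = 3*√1518 ≈ 116.88)
L(V) = V*√(V*(1 + V)) (L(V) = (√(V*(1 + V))*V)*1 = (V*√(V*(1 + V)))*1 = V*√(V*(1 + V)))
Y - L(C(-13, -2)) = 3*√1518 - (-3)*√(-3*(1 - 3)) = 3*√1518 - (-3)*√(-3*(-2)) = 3*√1518 - (-3)*√6 = 3*√1518 + 3*√6 = 3*√6 + 3*√1518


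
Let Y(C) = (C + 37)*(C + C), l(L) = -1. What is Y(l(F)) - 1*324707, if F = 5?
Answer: -324779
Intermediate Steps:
Y(C) = 2*C*(37 + C) (Y(C) = (37 + C)*(2*C) = 2*C*(37 + C))
Y(l(F)) - 1*324707 = 2*(-1)*(37 - 1) - 1*324707 = 2*(-1)*36 - 324707 = -72 - 324707 = -324779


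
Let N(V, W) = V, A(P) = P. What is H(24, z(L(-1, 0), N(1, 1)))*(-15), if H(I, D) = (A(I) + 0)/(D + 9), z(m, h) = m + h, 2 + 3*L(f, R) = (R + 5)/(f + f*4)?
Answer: -40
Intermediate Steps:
L(f, R) = -⅔ + (5 + R)/(15*f) (L(f, R) = -⅔ + ((R + 5)/(f + f*4))/3 = -⅔ + ((5 + R)/(f + 4*f))/3 = -⅔ + ((5 + R)/((5*f)))/3 = -⅔ + ((5 + R)*(1/(5*f)))/3 = -⅔ + ((5 + R)/(5*f))/3 = -⅔ + (5 + R)/(15*f))
z(m, h) = h + m
H(I, D) = I/(9 + D) (H(I, D) = (I + 0)/(D + 9) = I/(9 + D))
H(24, z(L(-1, 0), N(1, 1)))*(-15) = (24/(9 + (1 + (1/15)*(5 + 0 - 10*(-1))/(-1))))*(-15) = (24/(9 + (1 + (1/15)*(-1)*(5 + 0 + 10))))*(-15) = (24/(9 + (1 + (1/15)*(-1)*15)))*(-15) = (24/(9 + (1 - 1)))*(-15) = (24/(9 + 0))*(-15) = (24/9)*(-15) = (24*(⅑))*(-15) = (8/3)*(-15) = -40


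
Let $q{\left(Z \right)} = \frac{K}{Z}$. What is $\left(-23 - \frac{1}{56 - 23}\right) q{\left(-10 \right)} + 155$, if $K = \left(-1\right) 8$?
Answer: $\frac{4507}{33} \approx 136.58$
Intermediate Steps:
$K = -8$
$q{\left(Z \right)} = - \frac{8}{Z}$
$\left(-23 - \frac{1}{56 - 23}\right) q{\left(-10 \right)} + 155 = \left(-23 - \frac{1}{56 - 23}\right) \left(- \frac{8}{-10}\right) + 155 = \left(-23 - \frac{1}{33}\right) \left(\left(-8\right) \left(- \frac{1}{10}\right)\right) + 155 = \left(-23 - \frac{1}{33}\right) \frac{4}{5} + 155 = \left(- \frac{760}{33}\right) \frac{4}{5} + 155 = - \frac{608}{33} + 155 = \frac{4507}{33}$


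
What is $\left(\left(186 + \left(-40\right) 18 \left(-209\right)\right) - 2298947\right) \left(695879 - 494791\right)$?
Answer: $-431993529728$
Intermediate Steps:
$\left(\left(186 + \left(-40\right) 18 \left(-209\right)\right) - 2298947\right) \left(695879 - 494791\right) = \left(\left(186 - -150480\right) - 2298947\right) 201088 = \left(\left(186 + 150480\right) - 2298947\right) 201088 = \left(150666 - 2298947\right) 201088 = \left(-2148281\right) 201088 = -431993529728$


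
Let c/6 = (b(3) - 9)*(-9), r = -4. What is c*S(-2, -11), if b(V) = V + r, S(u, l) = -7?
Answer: -3780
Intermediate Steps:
b(V) = -4 + V (b(V) = V - 4 = -4 + V)
c = 540 (c = 6*(((-4 + 3) - 9)*(-9)) = 6*((-1 - 9)*(-9)) = 6*(-10*(-9)) = 6*90 = 540)
c*S(-2, -11) = 540*(-7) = -3780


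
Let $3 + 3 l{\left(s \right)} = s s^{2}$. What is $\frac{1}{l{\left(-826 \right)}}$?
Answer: $- \frac{3}{563559979} \approx -5.3233 \cdot 10^{-9}$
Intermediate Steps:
$l{\left(s \right)} = -1 + \frac{s^{3}}{3}$ ($l{\left(s \right)} = -1 + \frac{s s^{2}}{3} = -1 + \frac{s^{3}}{3}$)
$\frac{1}{l{\left(-826 \right)}} = \frac{1}{-1 + \frac{\left(-826\right)^{3}}{3}} = \frac{1}{-1 + \frac{1}{3} \left(-563559976\right)} = \frac{1}{-1 - \frac{563559976}{3}} = \frac{1}{- \frac{563559979}{3}} = - \frac{3}{563559979}$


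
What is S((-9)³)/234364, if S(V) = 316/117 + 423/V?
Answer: 2233/246785292 ≈ 9.0484e-6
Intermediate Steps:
S(V) = 316/117 + 423/V (S(V) = 316*(1/117) + 423/V = 316/117 + 423/V)
S((-9)³)/234364 = (316/117 + 423/((-9)³))/234364 = (316/117 + 423/(-729))*(1/234364) = (316/117 + 423*(-1/729))*(1/234364) = (316/117 - 47/81)*(1/234364) = (2233/1053)*(1/234364) = 2233/246785292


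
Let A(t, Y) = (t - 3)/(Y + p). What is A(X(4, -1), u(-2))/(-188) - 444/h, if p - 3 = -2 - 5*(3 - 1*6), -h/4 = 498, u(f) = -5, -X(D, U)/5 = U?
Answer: 9523/42911 ≈ 0.22192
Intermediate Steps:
X(D, U) = -5*U
h = -1992 (h = -4*498 = -1992)
p = 16 (p = 3 + (-2 - 5*(3 - 1*6)) = 3 + (-2 - 5*(3 - 6)) = 3 + (-2 - 5*(-3)) = 3 + (-2 + 15) = 3 + 13 = 16)
A(t, Y) = (-3 + t)/(16 + Y) (A(t, Y) = (t - 3)/(Y + 16) = (-3 + t)/(16 + Y))
A(X(4, -1), u(-2))/(-188) - 444/h = ((-3 - 5*(-1))/(16 - 5))/(-188) - 444/(-1992) = ((-3 + 5)/11)*(-1/188) - 444*(-1/1992) = ((1/11)*2)*(-1/188) + 37/166 = (2/11)*(-1/188) + 37/166 = -1/1034 + 37/166 = 9523/42911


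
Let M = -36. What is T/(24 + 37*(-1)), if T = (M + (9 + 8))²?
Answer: -361/13 ≈ -27.769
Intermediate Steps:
T = 361 (T = (-36 + (9 + 8))² = (-36 + 17)² = (-19)² = 361)
T/(24 + 37*(-1)) = 361/(24 + 37*(-1)) = 361/(24 - 37) = 361/(-13) = 361*(-1/13) = -361/13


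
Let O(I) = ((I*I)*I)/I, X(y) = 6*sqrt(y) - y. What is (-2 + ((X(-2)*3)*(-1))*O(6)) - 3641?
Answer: -3859 - 648*I*sqrt(2) ≈ -3859.0 - 916.41*I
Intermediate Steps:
X(y) = -y + 6*sqrt(y)
O(I) = I**2 (O(I) = (I**2*I)/I = I**3/I = I**2)
(-2 + ((X(-2)*3)*(-1))*O(6)) - 3641 = (-2 + (((-1*(-2) + 6*sqrt(-2))*3)*(-1))*6**2) - 3641 = (-2 + (((2 + 6*(I*sqrt(2)))*3)*(-1))*36) - 3641 = (-2 + (((2 + 6*I*sqrt(2))*3)*(-1))*36) - 3641 = (-2 + ((6 + 18*I*sqrt(2))*(-1))*36) - 3641 = (-2 + (-6 - 18*I*sqrt(2))*36) - 3641 = (-2 + (-216 - 648*I*sqrt(2))) - 3641 = (-218 - 648*I*sqrt(2)) - 3641 = -3859 - 648*I*sqrt(2)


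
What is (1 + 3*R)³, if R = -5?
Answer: -2744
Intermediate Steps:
(1 + 3*R)³ = (1 + 3*(-5))³ = (1 - 15)³ = (-14)³ = -2744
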